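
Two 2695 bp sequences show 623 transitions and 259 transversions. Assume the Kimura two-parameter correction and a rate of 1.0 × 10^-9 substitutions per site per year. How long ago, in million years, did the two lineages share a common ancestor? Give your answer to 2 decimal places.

231.04

P = 623/2695 ≈ 0.231169 and Q = 259/2695 ≈ 0.096104.
Under the Kimura two-parameter model, d = −½ ln(1 − 2P − Q) − ¼ ln(1 − 2Q).
1 − 2P − Q = 0.441558, giving −½ ln(0.441558) = 0.408723.
1 − 2Q = 0.807792, giving −¼ ln(0.807792) = 0.053363.
d = 0.408723 + 0.053363 = 0.462086.
Under a molecular clock d = 2μt, so t = d/(2μ) = 0.462086 / (2 × 1.0 × 10^-9) = 231.04 million years.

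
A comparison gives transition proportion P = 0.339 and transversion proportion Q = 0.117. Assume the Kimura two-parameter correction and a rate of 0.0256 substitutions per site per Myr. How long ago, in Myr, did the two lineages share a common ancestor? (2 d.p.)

Under the Kimura two-parameter model, d = −½ ln(1 − 2P − Q) − ¼ ln(1 − 2Q).
1 − 2P − Q = 0.205, giving −½ ln(0.205) = 0.792373.
1 − 2Q = 0.766, giving −¼ ln(0.766) = 0.066643.
d = 0.792373 + 0.066643 = 0.859016.
Under a molecular clock d = 2μt, so t = d/(2μ) = 0.859016 / (2 × 0.0256) = 16.78 Myr.

16.78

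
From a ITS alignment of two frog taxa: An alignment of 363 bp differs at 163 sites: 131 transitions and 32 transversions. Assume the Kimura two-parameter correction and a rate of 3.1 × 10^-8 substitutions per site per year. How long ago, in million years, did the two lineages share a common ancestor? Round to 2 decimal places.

P = 131/363 ≈ 0.360882 and Q = 32/363 ≈ 0.088154.
Under the Kimura two-parameter model, d = −½ ln(1 − 2P − Q) − ¼ ln(1 − 2Q).
1 − 2P − Q = 0.190082, giving −½ ln(0.190082) = 0.830150.
1 − 2Q = 0.823692, giving −¼ ln(0.823692) = 0.048490.
d = 0.830150 + 0.048490 = 0.878640.
Under a molecular clock d = 2μt, so t = d/(2μ) = 0.878640 / (2 × 3.1 × 10^-8) = 14.17 million years.

14.17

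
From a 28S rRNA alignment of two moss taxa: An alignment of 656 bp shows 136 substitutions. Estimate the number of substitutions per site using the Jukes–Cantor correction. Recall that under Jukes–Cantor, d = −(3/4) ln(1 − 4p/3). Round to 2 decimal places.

0.24

p = 136/656 ≈ 0.207317.
d = −(3/4) ln(1 − 4p/3) = −0.75 ln(1 − 0.276423) = −0.75 ln(0.723577)
  = −0.75 × (-0.323548) = 0.242661 substitutions/site.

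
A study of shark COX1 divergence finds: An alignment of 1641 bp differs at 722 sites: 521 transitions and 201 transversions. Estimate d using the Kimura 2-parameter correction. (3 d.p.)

0.779

P = 521/1641 ≈ 0.317489 and Q = 201/1641 ≈ 0.122486.
Under the Kimura two-parameter model, d = −½ ln(1 − 2P − Q) − ¼ ln(1 − 2Q).
1 − 2P − Q = 0.242536, giving −½ ln(0.242536) = 0.708303.
1 − 2Q = 0.755028, giving −¼ ln(0.755028) = 0.070250.
d = 0.708303 + 0.070250 = 0.778553.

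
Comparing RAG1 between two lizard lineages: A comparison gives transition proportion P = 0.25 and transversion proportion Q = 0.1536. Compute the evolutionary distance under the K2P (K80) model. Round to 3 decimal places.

Under the Kimura two-parameter model, d = −½ ln(1 − 2P − Q) − ¼ ln(1 − 2Q).
1 − 2P − Q = 0.3464, giving −½ ln(0.3464) = 0.530081.
1 − 2Q = 0.6928, giving −¼ ln(0.6928) = 0.091753.
d = 0.530081 + 0.091753 = 0.621834.

0.622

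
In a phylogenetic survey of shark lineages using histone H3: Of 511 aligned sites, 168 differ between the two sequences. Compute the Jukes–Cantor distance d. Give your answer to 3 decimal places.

p = 168/511 ≈ 0.328767.
d = −(3/4) ln(1 − 4p/3) = −0.75 ln(1 − 0.438356) = −0.75 ln(0.561644)
  = −0.75 × (-0.576887) = 0.432665 substitutions/site.

0.433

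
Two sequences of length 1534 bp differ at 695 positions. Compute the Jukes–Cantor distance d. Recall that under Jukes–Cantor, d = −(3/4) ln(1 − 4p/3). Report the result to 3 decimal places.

0.695

p = 695/1534 ≈ 0.453064.
d = −(3/4) ln(1 − 4p/3) = −0.75 ln(1 − 0.604085) = −0.75 ln(0.395915)
  = −0.75 × (-0.926556) = 0.694917 substitutions/site.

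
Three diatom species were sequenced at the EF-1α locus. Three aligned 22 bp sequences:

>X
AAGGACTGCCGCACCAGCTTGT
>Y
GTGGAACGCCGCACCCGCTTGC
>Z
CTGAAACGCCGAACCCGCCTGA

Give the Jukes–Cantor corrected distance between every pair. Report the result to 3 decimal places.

X–Y: 6/22 sites differ → p ≈ 0.272727, d = −0.75 ln(1 − 0.363636) = 0.338988 ≈ 0.339.
X–Z: 9/22 sites differ → p ≈ 0.409091, d = −0.75 ln(1 − 0.545455) = 0.591344 ≈ 0.591.
Y–Z: 5/22 sites differ → p ≈ 0.227273, d = −0.75 ln(1 − 0.303031) = 0.270761 ≈ 0.271.

d(X,Y) = 0.339, d(X,Z) = 0.591, d(Y,Z) = 0.271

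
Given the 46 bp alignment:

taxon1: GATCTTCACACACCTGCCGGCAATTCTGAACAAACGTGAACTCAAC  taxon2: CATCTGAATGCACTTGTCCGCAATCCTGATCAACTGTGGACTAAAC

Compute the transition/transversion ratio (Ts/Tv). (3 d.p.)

1.000

Transitions are A↔G and C↔T; transversions are all other mismatches.
Transitions: 7. Transversions: 7.
R = 7/7 = 1.000.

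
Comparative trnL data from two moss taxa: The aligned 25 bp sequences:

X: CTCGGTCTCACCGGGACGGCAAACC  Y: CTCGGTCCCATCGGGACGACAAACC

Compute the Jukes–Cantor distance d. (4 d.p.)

0.1308

The sequences differ at 3 of 25 sites (8, 11, 19), so p = 3/25 = 0.12.
d = −(3/4) ln(1 − 4p/3) = −0.75 ln(1 − 0.16) = −0.75 ln(0.84)
  = −0.75 × (-0.174353) = 0.130765 substitutions/site.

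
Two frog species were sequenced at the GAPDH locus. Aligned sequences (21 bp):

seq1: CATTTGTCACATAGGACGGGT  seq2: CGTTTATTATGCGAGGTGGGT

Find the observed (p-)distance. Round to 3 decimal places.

0.476

The sequences differ at 10 of 21 positions (sites 2, 6, 8, 10, 11, 12, 13, 14, 16, 17).
p = 10/21 = 0.476190… ≈ 0.476 (to 3 d.p.).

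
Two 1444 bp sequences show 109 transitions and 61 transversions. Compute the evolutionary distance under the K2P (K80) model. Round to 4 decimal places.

0.1294

P = 109/1444 ≈ 0.075485 and Q = 61/1444 ≈ 0.042244.
Under the Kimura two-parameter model, d = −½ ln(1 − 2P − Q) − ¼ ln(1 − 2Q).
1 − 2P − Q = 0.806786, giving −½ ln(0.806786) = 0.107348.
1 − 2Q = 0.915512, giving −¼ ln(0.915512) = 0.022068.
d = 0.107348 + 0.022068 = 0.129416.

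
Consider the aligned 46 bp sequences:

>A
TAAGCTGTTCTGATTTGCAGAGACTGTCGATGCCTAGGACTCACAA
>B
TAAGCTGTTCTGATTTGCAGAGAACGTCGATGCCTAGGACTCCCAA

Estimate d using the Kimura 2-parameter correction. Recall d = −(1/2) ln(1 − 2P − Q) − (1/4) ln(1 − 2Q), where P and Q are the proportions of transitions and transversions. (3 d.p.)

Of 46 sites, 1 differences are transitions and 2 are transversions, so P = 1/46 ≈ 0.021739 and Q = 2/46 ≈ 0.043478.
Under the Kimura two-parameter model, d = −½ ln(1 − 2P − Q) − ¼ ln(1 − 2Q).
1 − 2P − Q = 0.913044, giving −½ ln(0.913044) = 0.045486.
1 − 2Q = 0.913044, giving −¼ ln(0.913044) = 0.022743.
d = 0.045486 + 0.022743 = 0.068229.

0.068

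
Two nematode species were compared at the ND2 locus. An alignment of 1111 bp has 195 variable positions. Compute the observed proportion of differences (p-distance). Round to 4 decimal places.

0.1755

p = 195/1111 = 0.175517… ≈ 0.1755 (to 4 d.p.).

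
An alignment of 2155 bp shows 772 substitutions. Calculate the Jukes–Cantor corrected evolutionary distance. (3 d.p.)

0.487

p = 772/2155 ≈ 0.358237.
d = −(3/4) ln(1 − 4p/3) = −0.75 ln(1 − 0.477649) = −0.75 ln(0.522351)
  = −0.75 × (-0.649416) = 0.487062 substitutions/site.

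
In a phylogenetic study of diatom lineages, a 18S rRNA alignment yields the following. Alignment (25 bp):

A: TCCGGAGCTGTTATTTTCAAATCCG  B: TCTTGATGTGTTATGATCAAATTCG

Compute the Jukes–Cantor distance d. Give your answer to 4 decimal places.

0.3505

The sequences differ at 7 of 25 sites (3, 4, 7, 8, 15, 16, 23), so p = 7/25 = 0.28.
d = −(3/4) ln(1 − 4p/3) = −0.75 ln(1 − 0.373333) = −0.75 ln(0.626667)
  = −0.75 × (-0.467340) = 0.350505 substitutions/site.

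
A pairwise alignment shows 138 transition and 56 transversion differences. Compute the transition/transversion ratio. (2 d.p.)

2.46

R = 138/56 = 2.464285… ≈ 2.46 (to 2 d.p.).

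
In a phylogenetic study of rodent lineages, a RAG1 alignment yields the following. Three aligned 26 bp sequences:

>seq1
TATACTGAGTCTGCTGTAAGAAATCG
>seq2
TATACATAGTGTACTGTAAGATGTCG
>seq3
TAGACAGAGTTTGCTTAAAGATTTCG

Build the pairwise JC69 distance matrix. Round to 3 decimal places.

seq1–seq2: 6/26 sites differ → p ≈ 0.230769, d = −0.75 ln(1 − 0.307692) = 0.275793 ≈ 0.276.
seq1–seq3: 7/26 sites differ → p ≈ 0.269231, d = −0.75 ln(1 − 0.358975) = 0.333515 ≈ 0.334.
seq2–seq3: 7/26 sites differ → p ≈ 0.269231, d = −0.75 ln(1 − 0.358975) = 0.333515 ≈ 0.334.

d(seq1,seq2) = 0.276, d(seq1,seq3) = 0.334, d(seq2,seq3) = 0.334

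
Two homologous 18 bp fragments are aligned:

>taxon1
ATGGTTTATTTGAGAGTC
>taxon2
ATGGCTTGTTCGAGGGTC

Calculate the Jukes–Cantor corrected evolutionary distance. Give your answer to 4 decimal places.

0.2635

The sequences differ at 4 of 18 sites (5, 8, 11, 15), so p = 4/18 ≈ 0.222222.
d = −(3/4) ln(1 − 4p/3) = −0.75 ln(1 − 0.296296) = −0.75 ln(0.703704)
  = −0.75 × (-0.351397) = 0.263548 substitutions/site.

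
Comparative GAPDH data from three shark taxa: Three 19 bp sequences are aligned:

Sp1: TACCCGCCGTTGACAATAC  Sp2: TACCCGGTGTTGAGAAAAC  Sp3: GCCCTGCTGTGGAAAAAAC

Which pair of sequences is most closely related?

Sp1–Sp2: 4/19 differ, p = 0.211, d = 0.247.
Sp1–Sp3: 7/19 differ, p = 0.368, d = 0.507.
Sp2–Sp3: 6/19 differ, p = 0.316, d = 0.410.
The smallest distance is between Sp1 and Sp2.

Sp1 and Sp2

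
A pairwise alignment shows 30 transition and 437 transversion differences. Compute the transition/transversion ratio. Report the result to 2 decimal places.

R = 30/437 = 0.068649… ≈ 0.07 (to 2 d.p.).

0.07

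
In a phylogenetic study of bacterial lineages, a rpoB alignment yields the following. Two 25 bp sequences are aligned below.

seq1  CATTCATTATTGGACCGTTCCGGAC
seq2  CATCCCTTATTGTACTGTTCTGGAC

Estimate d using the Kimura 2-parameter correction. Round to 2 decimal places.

0.24

Of 25 sites, 3 differences are transitions and 2 are transversions, so P = 3/25 = 0.12 and Q = 2/25 = 0.08.
Under the Kimura two-parameter model, d = −½ ln(1 − 2P − Q) − ¼ ln(1 − 2Q).
1 − 2P − Q = 0.68, giving −½ ln(0.68) = 0.192831.
1 − 2Q = 0.84, giving −¼ ln(0.84) = 0.043588.
d = 0.192831 + 0.043588 = 0.236419.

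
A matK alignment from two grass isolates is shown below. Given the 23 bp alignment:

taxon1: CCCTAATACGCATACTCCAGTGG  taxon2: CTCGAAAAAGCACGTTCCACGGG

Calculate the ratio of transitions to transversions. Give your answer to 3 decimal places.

Transitions are A↔G and C↔T; transversions are all other mismatches.
Transitions: 4. Transversions: 5.
R = 4/5 = 0.800.

0.800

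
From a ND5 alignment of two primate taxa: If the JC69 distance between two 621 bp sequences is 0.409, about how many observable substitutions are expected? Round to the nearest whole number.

Invert JC69: p = (3/4)(1 − e^(−4d/3)) = 0.75 × (1 − e^(-0.545333)) = 0.75 × (1 − 0.579649) = 0.315263.
Expected differing sites = pL ≈ 0.315263 × 621 = 195.778323 ≈ 196.

196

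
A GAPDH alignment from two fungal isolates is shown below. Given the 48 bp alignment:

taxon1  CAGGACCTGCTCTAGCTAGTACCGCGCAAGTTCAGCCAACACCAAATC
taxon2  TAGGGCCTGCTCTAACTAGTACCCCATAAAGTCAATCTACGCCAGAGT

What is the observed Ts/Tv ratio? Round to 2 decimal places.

2.75

Transitions are A↔G and C↔T; transversions are all other mismatches.
Transitions: 11. Transversions: 4.
R = 11/4 = 2.75.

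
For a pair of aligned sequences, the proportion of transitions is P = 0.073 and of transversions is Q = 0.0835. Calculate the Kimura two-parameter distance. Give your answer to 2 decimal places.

0.18

Under the Kimura two-parameter model, d = −½ ln(1 − 2P − Q) − ¼ ln(1 − 2Q).
1 − 2P − Q = 0.7705, giving −½ ln(0.7705) = 0.130358.
1 − 2Q = 0.833, giving −¼ ln(0.833) = 0.045680.
d = 0.130358 + 0.045680 = 0.176038.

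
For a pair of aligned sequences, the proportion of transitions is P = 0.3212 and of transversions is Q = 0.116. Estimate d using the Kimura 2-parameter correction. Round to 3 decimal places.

Under the Kimura two-parameter model, d = −½ ln(1 − 2P − Q) − ¼ ln(1 − 2Q).
1 − 2P − Q = 0.2416, giving −½ ln(0.2416) = 0.710236.
1 − 2Q = 0.768, giving −¼ ln(0.768) = 0.065991.
d = 0.710236 + 0.065991 = 0.776227.

0.776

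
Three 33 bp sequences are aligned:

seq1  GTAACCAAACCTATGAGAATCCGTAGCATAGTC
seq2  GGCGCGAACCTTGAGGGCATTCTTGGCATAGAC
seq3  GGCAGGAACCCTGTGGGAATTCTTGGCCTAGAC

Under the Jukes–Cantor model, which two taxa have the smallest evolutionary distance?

seq1–seq2: 14/33 differ, p = 0.424, d = 0.625.
seq1–seq3: 12/33 differ, p = 0.364, d = 0.497.
seq2–seq3: 6/33 differ, p = 0.182, d = 0.208.
The smallest distance is between seq2 and seq3.

seq2 and seq3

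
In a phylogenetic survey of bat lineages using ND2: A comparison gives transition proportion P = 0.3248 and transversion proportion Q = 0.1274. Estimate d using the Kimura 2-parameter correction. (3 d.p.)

0.824

Under the Kimura two-parameter model, d = −½ ln(1 − 2P − Q) − ¼ ln(1 − 2Q).
1 − 2P − Q = 0.223, giving −½ ln(0.223) = 0.750292.
1 − 2Q = 0.7452, giving −¼ ln(0.7452) = 0.073526.
d = 0.750292 + 0.073526 = 0.823818.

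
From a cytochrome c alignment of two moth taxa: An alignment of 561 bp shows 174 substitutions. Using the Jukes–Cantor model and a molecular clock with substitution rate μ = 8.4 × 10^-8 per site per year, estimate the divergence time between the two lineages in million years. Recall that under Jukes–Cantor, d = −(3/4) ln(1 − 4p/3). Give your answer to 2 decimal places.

p = 174/561 ≈ 0.31016.
d = −(3/4) ln(1 − 4p/3) = −0.75 ln(1 − 0.413547) = −0.75 ln(0.586453)
  = −0.75 × (-0.533663) = 0.400247 substitutions/site.
Under a molecular clock d = 2μt, so t = d/(2μ) = 0.400247 / (2 × 8.4 × 10^-8) = 2.38 million years.

2.38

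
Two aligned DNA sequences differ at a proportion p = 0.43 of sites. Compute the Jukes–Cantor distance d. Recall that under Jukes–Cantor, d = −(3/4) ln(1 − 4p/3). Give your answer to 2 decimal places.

0.64

d = −(3/4) ln(1 − 4p/3) = −0.75 ln(1 − 0.573333) = −0.75 ln(0.426667)
  = −0.75 × (-0.851751) = 0.638813 substitutions/site.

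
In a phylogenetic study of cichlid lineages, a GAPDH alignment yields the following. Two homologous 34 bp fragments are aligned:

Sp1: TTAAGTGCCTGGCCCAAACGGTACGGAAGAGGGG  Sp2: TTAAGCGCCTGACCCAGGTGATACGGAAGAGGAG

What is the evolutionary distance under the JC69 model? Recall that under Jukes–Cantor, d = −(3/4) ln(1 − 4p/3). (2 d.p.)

The sequences differ at 7 of 34 sites (6, 12, 17, 18, 19, 21, 33), so p = 7/34 ≈ 0.205882.
d = −(3/4) ln(1 − 4p/3) = −0.75 ln(1 − 0.274509) = −0.75 ln(0.725491)
  = −0.75 × (-0.320907) = 0.240680 substitutions/site.

0.24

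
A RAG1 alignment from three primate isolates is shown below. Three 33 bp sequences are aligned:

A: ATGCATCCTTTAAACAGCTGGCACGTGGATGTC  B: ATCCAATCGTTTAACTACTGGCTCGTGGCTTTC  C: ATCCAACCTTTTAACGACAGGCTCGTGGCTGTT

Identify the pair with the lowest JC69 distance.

B and C

A–B: 10/33 differ, p = 0.303, d = 0.388.
A–C: 9/33 differ, p = 0.273, d = 0.339.
B–C: 6/33 differ, p = 0.182, d = 0.208.
The smallest distance is between B and C.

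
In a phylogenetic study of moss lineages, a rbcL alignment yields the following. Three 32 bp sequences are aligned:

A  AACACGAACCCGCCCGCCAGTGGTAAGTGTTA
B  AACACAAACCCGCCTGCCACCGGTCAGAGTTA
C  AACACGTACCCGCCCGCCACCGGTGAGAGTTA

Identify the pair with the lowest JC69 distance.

A–B: 6/32 differ, p = 0.188, d = 0.216.
A–C: 5/32 differ, p = 0.156, d = 0.175.
B–C: 4/32 differ, p = 0.125, d = 0.137.
The smallest distance is between B and C.

B and C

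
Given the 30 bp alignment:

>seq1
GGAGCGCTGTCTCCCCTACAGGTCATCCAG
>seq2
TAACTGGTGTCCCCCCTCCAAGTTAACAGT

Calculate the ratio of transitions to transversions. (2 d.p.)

0.86

Transitions are A↔G and C↔T; transversions are all other mismatches.
Transitions: 6. Transversions: 7.
R = 6/7 = 0.857142… ≈ 0.86 (to 2 d.p.).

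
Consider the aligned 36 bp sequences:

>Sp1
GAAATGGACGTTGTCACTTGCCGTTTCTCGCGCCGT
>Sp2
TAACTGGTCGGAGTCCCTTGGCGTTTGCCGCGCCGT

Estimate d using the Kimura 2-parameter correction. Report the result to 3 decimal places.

0.310

Of 36 sites, 1 differences are transitions and 8 are transversions, so P = 1/36 ≈ 0.027778 and Q = 8/36 ≈ 0.222222.
Under the Kimura two-parameter model, d = −½ ln(1 − 2P − Q) − ¼ ln(1 − 2Q).
1 − 2P − Q = 0.722222, giving −½ ln(0.722222) = 0.162711.
1 − 2Q = 0.555556, giving −¼ ln(0.555556) = 0.146946.
d = 0.162711 + 0.146946 = 0.309657.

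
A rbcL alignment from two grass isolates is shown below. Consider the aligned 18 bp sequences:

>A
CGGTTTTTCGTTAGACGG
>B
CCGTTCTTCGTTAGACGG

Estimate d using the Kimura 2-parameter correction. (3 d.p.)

Of 18 sites, 1 differences are transitions and 1 are transversions, so P = 1/18 ≈ 0.055556 and Q = 1/18 ≈ 0.055556.
Under the Kimura two-parameter model, d = −½ ln(1 − 2P − Q) − ¼ ln(1 − 2Q).
1 − 2P − Q = 0.833332, giving −½ ln(0.833332) = 0.091162.
1 − 2Q = 0.888888, giving −¼ ln(0.888888) = 0.029446.
d = 0.091162 + 0.029446 = 0.120608.

0.121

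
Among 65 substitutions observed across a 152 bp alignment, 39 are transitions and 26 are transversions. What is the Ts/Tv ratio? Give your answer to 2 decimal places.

1.50

R = 39/26 = 1.50.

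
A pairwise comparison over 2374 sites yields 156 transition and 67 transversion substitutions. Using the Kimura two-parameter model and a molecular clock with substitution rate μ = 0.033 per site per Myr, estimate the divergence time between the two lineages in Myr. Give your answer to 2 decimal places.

1.54

P = 156/2374 ≈ 0.065712 and Q = 67/2374 ≈ 0.028222.
Under the Kimura two-parameter model, d = −½ ln(1 − 2P − Q) − ¼ ln(1 − 2Q).
1 − 2P − Q = 0.840354, giving −½ ln(0.840354) = 0.086966.
1 − 2Q = 0.943556, giving −¼ ln(0.943556) = 0.014525.
d = 0.086966 + 0.014525 = 0.101491.
Under a molecular clock d = 2μt, so t = d/(2μ) = 0.101491 / (2 × 0.033) = 1.54 Myr.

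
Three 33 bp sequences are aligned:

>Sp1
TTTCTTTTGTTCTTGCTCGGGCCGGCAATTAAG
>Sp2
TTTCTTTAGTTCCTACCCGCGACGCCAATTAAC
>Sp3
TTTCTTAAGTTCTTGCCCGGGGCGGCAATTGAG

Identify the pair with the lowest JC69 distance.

Sp1–Sp2: 8/33 differ, p = 0.242, d = 0.293.
Sp1–Sp3: 5/33 differ, p = 0.152, d = 0.169.
Sp2–Sp3: 8/33 differ, p = 0.242, d = 0.293.
The smallest distance is between Sp1 and Sp3.

Sp1 and Sp3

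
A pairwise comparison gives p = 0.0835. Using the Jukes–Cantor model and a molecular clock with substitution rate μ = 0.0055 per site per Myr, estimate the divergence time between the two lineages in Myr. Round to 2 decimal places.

8.05

d = −(3/4) ln(1 − 4p/3) = −0.75 ln(1 − 0.111333) = −0.75 ln(0.888667)
  = −0.75 × (-0.118033) = 0.088525 substitutions/site.
Under a molecular clock d = 2μt, so t = d/(2μ) = 0.088525 / (2 × 0.0055) = 8.05 Myr.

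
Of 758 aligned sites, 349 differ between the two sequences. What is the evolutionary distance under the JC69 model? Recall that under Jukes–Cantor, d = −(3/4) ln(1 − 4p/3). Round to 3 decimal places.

0.714

p = 349/758 ≈ 0.460422.
d = −(3/4) ln(1 − 4p/3) = −0.75 ln(1 − 0.613896) = −0.75 ln(0.386104)
  = −0.75 × (-0.951649) = 0.713737 substitutions/site.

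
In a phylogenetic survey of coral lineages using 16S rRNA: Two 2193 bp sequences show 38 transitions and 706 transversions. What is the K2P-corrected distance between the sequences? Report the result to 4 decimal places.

0.4786

P = 38/2193 ≈ 0.017328 and Q = 706/2193 ≈ 0.321933.
Under the Kimura two-parameter model, d = −½ ln(1 − 2P − Q) − ¼ ln(1 − 2Q).
1 − 2P − Q = 0.643411, giving −½ ln(0.643411) = 0.220486.
1 − 2Q = 0.356134, giving −¼ ln(0.356134) = 0.258112.
d = 0.220486 + 0.258112 = 0.478598.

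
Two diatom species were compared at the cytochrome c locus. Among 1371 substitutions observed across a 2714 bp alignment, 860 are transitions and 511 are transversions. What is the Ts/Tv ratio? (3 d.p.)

1.683

R = 860/511 = 1.682974… ≈ 1.683 (to 3 d.p.).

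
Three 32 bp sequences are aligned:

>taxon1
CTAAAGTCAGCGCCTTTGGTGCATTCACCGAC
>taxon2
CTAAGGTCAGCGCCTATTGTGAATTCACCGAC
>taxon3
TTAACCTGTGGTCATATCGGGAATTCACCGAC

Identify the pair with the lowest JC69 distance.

taxon1–taxon2: 4/32 differ, p = 0.125, d = 0.137.
taxon1–taxon3: 12/32 differ, p = 0.375, d = 0.520.
taxon2–taxon3: 10/32 differ, p = 0.313, d = 0.404.
The smallest distance is between taxon1 and taxon2.

taxon1 and taxon2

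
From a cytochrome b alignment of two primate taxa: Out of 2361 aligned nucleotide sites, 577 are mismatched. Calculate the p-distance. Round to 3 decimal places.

0.244

p = 577/2361 = 0.244387… ≈ 0.244 (to 3 d.p.).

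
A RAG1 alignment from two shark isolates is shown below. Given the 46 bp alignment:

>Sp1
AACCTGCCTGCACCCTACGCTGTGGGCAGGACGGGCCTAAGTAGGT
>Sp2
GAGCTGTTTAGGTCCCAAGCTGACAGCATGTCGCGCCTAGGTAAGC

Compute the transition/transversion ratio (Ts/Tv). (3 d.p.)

Transitions are A↔G and C↔T; transversions are all other mismatches.
Transitions: 11. Transversions: 8.
R = 11/8 = 1.375.

1.375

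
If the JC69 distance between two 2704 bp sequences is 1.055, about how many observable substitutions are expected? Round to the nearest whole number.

Invert JC69: p = (3/4)(1 − e^(−4d/3)) = 0.75 × (1 − e^(-1.406667)) = 0.75 × (1 − 0.244958) = 0.566282.
Expected differing sites = pL ≈ 0.566282 × 2704 = 1531.226528 ≈ 1531.

1531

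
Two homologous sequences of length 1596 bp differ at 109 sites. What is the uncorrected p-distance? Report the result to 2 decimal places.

0.07

p = 109/1596 = 0.068295… ≈ 0.07 (to 2 d.p.).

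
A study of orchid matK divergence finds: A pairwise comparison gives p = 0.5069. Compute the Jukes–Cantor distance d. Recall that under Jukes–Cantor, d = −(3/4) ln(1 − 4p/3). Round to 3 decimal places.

d = −(3/4) ln(1 − 4p/3) = −0.75 ln(1 − 0.675867) = −0.75 ln(0.324133)
  = −0.75 × (-1.126601) = 0.844951 substitutions/site.

0.845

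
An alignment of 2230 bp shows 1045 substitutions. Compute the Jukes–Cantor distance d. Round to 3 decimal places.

0.735

p = 1045/2230 ≈ 0.46861.
d = −(3/4) ln(1 − 4p/3) = −0.75 ln(1 − 0.624813) = −0.75 ln(0.375187)
  = −0.75 × (-0.980331) = 0.735248 substitutions/site.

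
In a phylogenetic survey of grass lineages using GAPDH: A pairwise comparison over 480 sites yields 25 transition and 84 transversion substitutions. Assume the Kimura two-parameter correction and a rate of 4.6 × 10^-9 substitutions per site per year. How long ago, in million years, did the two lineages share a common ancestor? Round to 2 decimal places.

29.50

P = 25/480 ≈ 0.052083 and Q = 84/480 = 0.175.
Under the Kimura two-parameter model, d = −½ ln(1 − 2P − Q) − ¼ ln(1 − 2Q).
1 − 2P − Q = 0.720834, giving −½ ln(0.720834) = 0.163673.
1 − 2Q = 0.65, giving −¼ ln(0.65) = 0.107696.
d = 0.163673 + 0.107696 = 0.271369.
Under a molecular clock d = 2μt, so t = d/(2μ) = 0.271369 / (2 × 4.6 × 10^-9) = 29.50 million years.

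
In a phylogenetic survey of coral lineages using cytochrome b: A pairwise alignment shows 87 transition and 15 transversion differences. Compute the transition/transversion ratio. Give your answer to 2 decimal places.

R = 87/15 = 5.80.

5.80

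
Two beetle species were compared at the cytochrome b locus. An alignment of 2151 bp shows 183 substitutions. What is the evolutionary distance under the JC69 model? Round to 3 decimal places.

p = 183/2151 ≈ 0.085077.
d = −(3/4) ln(1 − 4p/3) = −0.75 ln(1 − 0.113436) = −0.75 ln(0.886564)
  = −0.75 × (-0.120402) = 0.090302 substitutions/site.

0.090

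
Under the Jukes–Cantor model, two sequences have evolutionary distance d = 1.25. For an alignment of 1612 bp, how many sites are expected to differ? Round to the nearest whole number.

Invert JC69: p = (3/4)(1 − e^(−4d/3)) = 0.75 × (1 − e^(-1.666667)) = 0.75 × (1 − 0.188876) = 0.608343.
Expected differing sites = pL ≈ 0.608343 × 1612 = 980.648916 ≈ 981.

981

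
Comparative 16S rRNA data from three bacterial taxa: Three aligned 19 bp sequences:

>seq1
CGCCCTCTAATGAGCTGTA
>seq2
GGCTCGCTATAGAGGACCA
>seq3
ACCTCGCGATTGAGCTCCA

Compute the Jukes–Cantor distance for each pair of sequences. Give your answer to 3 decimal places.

d(seq1,seq2) = 0.749, d(seq1,seq3) = 0.618, d(seq2,seq3) = 0.410

seq1–seq2: 9/19 sites differ → p ≈ 0.473684, d = −0.75 ln(1 − 0.631579) = 0.748897 ≈ 0.749.
seq1–seq3: 8/19 sites differ → p ≈ 0.421053, d = −0.75 ln(1 − 0.561404) = 0.618132 ≈ 0.618.
seq2–seq3: 6/19 sites differ → p ≈ 0.315789, d = −0.75 ln(1 − 0.421052) = 0.409907 ≈ 0.410.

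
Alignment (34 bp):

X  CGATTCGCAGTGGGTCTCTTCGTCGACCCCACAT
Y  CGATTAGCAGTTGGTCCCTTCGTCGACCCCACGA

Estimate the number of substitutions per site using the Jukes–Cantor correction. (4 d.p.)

The sequences differ at 5 of 34 sites (6, 12, 17, 33, 34), so p = 5/34 ≈ 0.147059.
d = −(3/4) ln(1 − 4p/3) = −0.75 ln(1 − 0.196079) = −0.75 ln(0.803921)
  = −0.75 × (-0.218254) = 0.163691 substitutions/site.

0.1637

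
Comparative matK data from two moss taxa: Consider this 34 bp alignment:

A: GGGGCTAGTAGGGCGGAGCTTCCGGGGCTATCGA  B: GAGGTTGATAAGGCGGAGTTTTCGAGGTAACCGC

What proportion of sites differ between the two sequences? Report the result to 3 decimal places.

The sequences differ at 12 of 34 positions.
p = 12/34 = 0.352941… ≈ 0.353 (to 3 d.p.).

0.353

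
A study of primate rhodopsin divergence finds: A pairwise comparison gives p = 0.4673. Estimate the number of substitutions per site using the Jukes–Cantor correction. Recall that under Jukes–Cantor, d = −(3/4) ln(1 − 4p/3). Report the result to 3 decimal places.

0.732

d = −(3/4) ln(1 − 4p/3) = −0.75 ln(1 − 0.623067) = −0.75 ln(0.376933)
  = −0.75 × (-0.975688) = 0.731766 substitutions/site.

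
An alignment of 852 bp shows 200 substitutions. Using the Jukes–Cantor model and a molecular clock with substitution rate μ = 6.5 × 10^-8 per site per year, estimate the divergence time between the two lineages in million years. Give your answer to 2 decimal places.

p = 200/852 ≈ 0.234742.
d = −(3/4) ln(1 − 4p/3) = −0.75 ln(1 − 0.312989) = −0.75 ln(0.687011)
  = −0.75 × (-0.375405) = 0.281554 substitutions/site.
Under a molecular clock d = 2μt, so t = d/(2μ) = 0.281554 / (2 × 6.5 × 10^-8) = 2.17 million years.

2.17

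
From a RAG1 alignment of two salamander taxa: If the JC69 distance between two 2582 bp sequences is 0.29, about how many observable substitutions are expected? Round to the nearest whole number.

Invert JC69: p = (3/4)(1 − e^(−4d/3)) = 0.75 × (1 − e^(-0.386667)) = 0.75 × (1 − 0.679317) = 0.240512.
Expected differing sites = pL ≈ 0.240512 × 2582 = 621.001984 ≈ 621.

621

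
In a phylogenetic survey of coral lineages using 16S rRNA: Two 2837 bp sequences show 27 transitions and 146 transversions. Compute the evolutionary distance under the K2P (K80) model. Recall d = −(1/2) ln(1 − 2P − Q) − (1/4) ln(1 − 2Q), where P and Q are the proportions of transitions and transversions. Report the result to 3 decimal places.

P = 27/2837 ≈ 0.009517 and Q = 146/2837 ≈ 0.051463.
Under the Kimura two-parameter model, d = −½ ln(1 − 2P − Q) − ¼ ln(1 − 2Q).
1 − 2P − Q = 0.929503, giving −½ ln(0.929503) = 0.036553.
1 − 2Q = 0.897074, giving −¼ ln(0.897074) = 0.027154.
d = 0.036553 + 0.027154 = 0.063707.

0.064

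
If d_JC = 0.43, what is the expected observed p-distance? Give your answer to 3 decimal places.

p = (3/4)(1 − e^(−4d/3)) = 0.75 × (1 − e^(-0.573333)) = 0.75 × (1 − 0.563644) = 0.327267.

0.327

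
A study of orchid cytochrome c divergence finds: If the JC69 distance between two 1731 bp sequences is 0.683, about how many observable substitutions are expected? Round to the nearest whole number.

Invert JC69: p = (3/4)(1 − e^(−4d/3)) = 0.75 × (1 − e^(-0.910667)) = 0.75 × (1 − 0.402256) = 0.448308.
Expected differing sites = pL ≈ 0.448308 × 1731 = 776.021148 ≈ 776.

776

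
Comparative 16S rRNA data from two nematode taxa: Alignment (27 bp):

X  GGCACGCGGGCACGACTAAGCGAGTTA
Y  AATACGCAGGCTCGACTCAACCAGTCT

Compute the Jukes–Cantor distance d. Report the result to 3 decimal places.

The sequences differ at 10 of 27 sites (1, 2, 3, 8, 12, 18, 20, 22, 26, 27), so p = 10/27 ≈ 0.37037.
d = −(3/4) ln(1 − 4p/3) = −0.75 ln(1 − 0.493827) = −0.75 ln(0.506173)
  = −0.75 × (-0.680877) = 0.510658 substitutions/site.

0.511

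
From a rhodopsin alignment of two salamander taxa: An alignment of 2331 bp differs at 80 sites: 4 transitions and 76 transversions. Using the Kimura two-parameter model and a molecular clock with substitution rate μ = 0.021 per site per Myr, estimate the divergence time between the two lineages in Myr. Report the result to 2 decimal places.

0.84

P = 4/2331 ≈ 0.001716 and Q = 76/2331 ≈ 0.032604.
Under the Kimura two-parameter model, d = −½ ln(1 − 2P − Q) − ¼ ln(1 − 2Q).
1 − 2P − Q = 0.963964, giving −½ ln(0.963964) = 0.018351.
1 − 2Q = 0.934792, giving −¼ ln(0.934792) = 0.016858.
d = 0.018351 + 0.016858 = 0.035209.
Under a molecular clock d = 2μt, so t = d/(2μ) = 0.035209 / (2 × 0.021) = 0.84 Myr.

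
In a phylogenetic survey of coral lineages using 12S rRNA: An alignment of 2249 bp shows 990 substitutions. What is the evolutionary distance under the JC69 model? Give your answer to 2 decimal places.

0.66

p = 990/2249 ≈ 0.440196.
d = −(3/4) ln(1 − 4p/3) = −0.75 ln(1 − 0.586928) = −0.75 ln(0.413072)
  = −0.75 × (-0.884133) = 0.663100 substitutions/site.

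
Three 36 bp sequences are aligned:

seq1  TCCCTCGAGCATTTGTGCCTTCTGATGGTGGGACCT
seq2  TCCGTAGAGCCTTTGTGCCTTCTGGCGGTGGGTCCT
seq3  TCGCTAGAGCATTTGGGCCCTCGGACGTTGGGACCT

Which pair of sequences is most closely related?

seq1 and seq2

seq1–seq2: 6/36 differ, p = 0.167, d = 0.188.
seq1–seq3: 7/36 differ, p = 0.194, d = 0.225.
seq2–seq3: 9/36 differ, p = 0.250, d = 0.304.
The smallest distance is between seq1 and seq2.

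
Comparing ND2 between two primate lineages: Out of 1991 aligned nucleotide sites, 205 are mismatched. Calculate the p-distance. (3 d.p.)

0.103

p = 205/1991 = 0.102963… ≈ 0.103 (to 3 d.p.).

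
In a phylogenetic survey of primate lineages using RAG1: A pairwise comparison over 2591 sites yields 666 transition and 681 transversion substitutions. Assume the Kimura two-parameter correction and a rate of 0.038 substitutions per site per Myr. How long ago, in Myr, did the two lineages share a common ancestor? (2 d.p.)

12.32

P = 666/2591 ≈ 0.257044 and Q = 681/2591 ≈ 0.262833.
Under the Kimura two-parameter model, d = −½ ln(1 − 2P − Q) − ¼ ln(1 − 2Q).
1 − 2P − Q = 0.223079, giving −½ ln(0.223079) = 0.750115.
1 − 2Q = 0.474334, giving −¼ ln(0.474334) = 0.186461.
d = 0.750115 + 0.186461 = 0.936576.
Under a molecular clock d = 2μt, so t = d/(2μ) = 0.936576 / (2 × 0.038) = 12.32 Myr.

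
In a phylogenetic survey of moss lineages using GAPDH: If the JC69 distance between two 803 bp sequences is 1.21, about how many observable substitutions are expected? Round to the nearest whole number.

482

Invert JC69: p = (3/4)(1 − e^(−4d/3)) = 0.75 × (1 − e^(-1.613333)) = 0.75 × (1 − 0.199222) = 0.600584.
Expected differing sites = pL ≈ 0.600584 × 803 = 482.268952 ≈ 482.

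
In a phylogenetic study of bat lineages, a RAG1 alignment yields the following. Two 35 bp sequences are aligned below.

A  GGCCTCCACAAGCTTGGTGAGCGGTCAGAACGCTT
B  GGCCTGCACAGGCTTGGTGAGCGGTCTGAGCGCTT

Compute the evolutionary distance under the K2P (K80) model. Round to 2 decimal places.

Of 35 sites, 2 differences are transitions and 2 are transversions, so P = 2/35 ≈ 0.057143 and Q = 2/35 ≈ 0.057143.
Under the Kimura two-parameter model, d = −½ ln(1 − 2P − Q) − ¼ ln(1 − 2Q).
1 − 2P − Q = 0.828571, giving −½ ln(0.828571) = 0.094026.
1 − 2Q = 0.885714, giving −¼ ln(0.885714) = 0.030340.
d = 0.094026 + 0.030340 = 0.124366.

0.12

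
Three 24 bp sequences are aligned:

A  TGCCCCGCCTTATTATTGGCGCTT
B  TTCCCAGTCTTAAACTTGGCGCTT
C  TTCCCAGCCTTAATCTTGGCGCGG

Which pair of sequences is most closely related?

B and C

A–B: 6/24 differ, p = 0.250, d = 0.304.
A–C: 6/24 differ, p = 0.250, d = 0.304.
B–C: 4/24 differ, p = 0.167, d = 0.188.
The smallest distance is between B and C.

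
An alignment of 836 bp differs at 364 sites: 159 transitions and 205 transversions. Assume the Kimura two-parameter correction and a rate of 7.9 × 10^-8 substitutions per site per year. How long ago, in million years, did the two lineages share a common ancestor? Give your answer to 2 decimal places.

P = 159/836 ≈ 0.190191 and Q = 205/836 ≈ 0.245215.
Under the Kimura two-parameter model, d = −½ ln(1 − 2P − Q) − ¼ ln(1 − 2Q).
1 − 2P − Q = 0.374403, giving −½ ln(0.374403) = 0.491211.
1 − 2Q = 0.50957, giving −¼ ln(0.50957) = 0.168547.
d = 0.491211 + 0.168547 = 0.659758.
Under a molecular clock d = 2μt, so t = d/(2μ) = 0.659758 / (2 × 7.9 × 10^-8) = 4.18 million years.

4.18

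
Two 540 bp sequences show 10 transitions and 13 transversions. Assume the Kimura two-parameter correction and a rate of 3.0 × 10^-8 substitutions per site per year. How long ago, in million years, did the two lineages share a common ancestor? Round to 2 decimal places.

0.73

P = 10/540 ≈ 0.018519 and Q = 13/540 ≈ 0.024074.
Under the Kimura two-parameter model, d = −½ ln(1 − 2P − Q) − ¼ ln(1 − 2Q).
1 − 2P − Q = 0.938888, giving −½ ln(0.938888) = 0.031530.
1 − 2Q = 0.951852, giving −¼ ln(0.951852) = 0.012336.
d = 0.031530 + 0.012336 = 0.043866.
Under a molecular clock d = 2μt, so t = d/(2μ) = 0.043866 / (2 × 3.0 × 10^-8) = 0.73 million years.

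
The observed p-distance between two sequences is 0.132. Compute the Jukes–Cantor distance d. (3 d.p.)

0.145

d = −(3/4) ln(1 − 4p/3) = −0.75 ln(1 − 0.176) = −0.75 ln(0.824)
  = −0.75 × (-0.193585) = 0.145189 substitutions/site.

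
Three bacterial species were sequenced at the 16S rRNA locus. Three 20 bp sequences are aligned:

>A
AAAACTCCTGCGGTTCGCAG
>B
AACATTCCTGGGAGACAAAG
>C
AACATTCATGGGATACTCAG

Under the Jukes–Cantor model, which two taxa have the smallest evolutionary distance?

B and C

A–B: 8/20 differ, p = 0.400, d = 0.572.
A–C: 7/20 differ, p = 0.350, d = 0.471.
B–C: 4/20 differ, p = 0.200, d = 0.233.
The smallest distance is between B and C.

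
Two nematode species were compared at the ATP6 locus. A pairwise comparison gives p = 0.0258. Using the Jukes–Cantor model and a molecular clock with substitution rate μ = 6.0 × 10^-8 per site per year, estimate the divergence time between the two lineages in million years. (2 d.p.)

0.22

d = −(3/4) ln(1 − 4p/3) = −0.75 ln(1 − 0.0344) = −0.75 ln(0.9656)
  = −0.75 × (-0.035006) = 0.026255 substitutions/site.
Under a molecular clock d = 2μt, so t = d/(2μ) = 0.026255 / (2 × 6.0 × 10^-8) = 0.22 million years.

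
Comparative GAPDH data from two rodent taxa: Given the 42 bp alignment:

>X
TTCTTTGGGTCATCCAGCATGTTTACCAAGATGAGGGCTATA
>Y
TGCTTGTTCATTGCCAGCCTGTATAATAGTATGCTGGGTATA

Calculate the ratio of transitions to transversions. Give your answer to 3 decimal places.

Transitions are A↔G and C↔T; transversions are all other mismatches.
Transitions: 3. Transversions: 15.
R = 3/15 = 0.200.

0.200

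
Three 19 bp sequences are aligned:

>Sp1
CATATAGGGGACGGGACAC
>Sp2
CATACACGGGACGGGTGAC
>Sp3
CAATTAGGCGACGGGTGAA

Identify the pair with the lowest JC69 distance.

Sp1–Sp2: 4/19 differ, p = 0.211, d = 0.247.
Sp1–Sp3: 6/19 differ, p = 0.316, d = 0.410.
Sp2–Sp3: 6/19 differ, p = 0.316, d = 0.410.
The smallest distance is between Sp1 and Sp2.

Sp1 and Sp2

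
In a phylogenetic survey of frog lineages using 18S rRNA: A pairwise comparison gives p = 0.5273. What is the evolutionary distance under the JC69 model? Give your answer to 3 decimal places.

d = −(3/4) ln(1 − 4p/3) = −0.75 ln(1 − 0.703067) = −0.75 ln(0.296933)
  = −0.75 × (-1.214249) = 0.910687 substitutions/site.

0.911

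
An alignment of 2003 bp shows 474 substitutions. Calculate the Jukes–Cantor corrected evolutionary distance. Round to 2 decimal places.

p = 474/2003 ≈ 0.236645.
d = −(3/4) ln(1 − 4p/3) = −0.75 ln(1 − 0.315527) = −0.75 ln(0.684473)
  = −0.75 × (-0.379106) = 0.284330 substitutions/site.

0.28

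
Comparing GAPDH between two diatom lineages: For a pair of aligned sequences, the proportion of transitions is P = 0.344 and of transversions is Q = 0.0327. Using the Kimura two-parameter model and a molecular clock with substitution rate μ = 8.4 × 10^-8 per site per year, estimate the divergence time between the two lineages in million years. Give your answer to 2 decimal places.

Under the Kimura two-parameter model, d = −½ ln(1 − 2P − Q) − ¼ ln(1 − 2Q).
1 − 2P − Q = 0.2793, giving −½ ln(0.2793) = 0.637734.
1 − 2Q = 0.9346, giving −¼ ln(0.9346) = 0.016909.
d = 0.637734 + 0.016909 = 0.654643.
Under a molecular clock d = 2μt, so t = d/(2μ) = 0.654643 / (2 × 8.4 × 10^-8) = 3.90 million years.

3.90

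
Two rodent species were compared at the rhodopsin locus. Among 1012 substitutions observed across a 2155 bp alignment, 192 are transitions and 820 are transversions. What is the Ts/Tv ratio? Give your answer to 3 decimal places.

R = 192/820 = 0.234146… ≈ 0.234 (to 3 d.p.).

0.234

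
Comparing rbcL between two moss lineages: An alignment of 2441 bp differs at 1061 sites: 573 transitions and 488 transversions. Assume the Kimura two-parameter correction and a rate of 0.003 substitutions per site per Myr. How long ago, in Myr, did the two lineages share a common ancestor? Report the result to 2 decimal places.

113.51

P = 573/2441 ≈ 0.23474 and Q = 488/2441 ≈ 0.199918.
Under the Kimura two-parameter model, d = −½ ln(1 − 2P − Q) − ¼ ln(1 − 2Q).
1 − 2P − Q = 0.330602, giving −½ ln(0.330602) = 0.553420.
1 − 2Q = 0.600164, giving −¼ ln(0.600164) = 0.127638.
d = 0.553420 + 0.127638 = 0.681058.
Under a molecular clock d = 2μt, so t = d/(2μ) = 0.681058 / (2 × 0.003) = 113.51 Myr.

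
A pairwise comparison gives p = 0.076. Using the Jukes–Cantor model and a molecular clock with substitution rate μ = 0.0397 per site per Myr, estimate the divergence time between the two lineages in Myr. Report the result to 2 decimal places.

d = −(3/4) ln(1 − 4p/3) = −0.75 ln(1 − 0.101333) = −0.75 ln(0.898667)
  = −0.75 × (-0.106843) = 0.080132 substitutions/site.
Under a molecular clock d = 2μt, so t = d/(2μ) = 0.080132 / (2 × 0.0397) = 1.01 Myr.

1.01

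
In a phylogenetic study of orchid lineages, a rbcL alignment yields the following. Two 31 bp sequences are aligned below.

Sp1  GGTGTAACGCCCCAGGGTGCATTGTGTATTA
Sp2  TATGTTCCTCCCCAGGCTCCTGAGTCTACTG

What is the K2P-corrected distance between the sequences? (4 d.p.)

Of 31 sites, 3 differences are transitions and 10 are transversions, so P = 3/31 ≈ 0.096774 and Q = 10/31 ≈ 0.322581.
Under the Kimura two-parameter model, d = −½ ln(1 − 2P − Q) − ¼ ln(1 − 2Q).
1 − 2P − Q = 0.483871, giving −½ ln(0.483871) = 0.362968.
1 − 2Q = 0.354838, giving −¼ ln(0.354838) = 0.259023.
d = 0.362968 + 0.259023 = 0.621991.

0.6220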